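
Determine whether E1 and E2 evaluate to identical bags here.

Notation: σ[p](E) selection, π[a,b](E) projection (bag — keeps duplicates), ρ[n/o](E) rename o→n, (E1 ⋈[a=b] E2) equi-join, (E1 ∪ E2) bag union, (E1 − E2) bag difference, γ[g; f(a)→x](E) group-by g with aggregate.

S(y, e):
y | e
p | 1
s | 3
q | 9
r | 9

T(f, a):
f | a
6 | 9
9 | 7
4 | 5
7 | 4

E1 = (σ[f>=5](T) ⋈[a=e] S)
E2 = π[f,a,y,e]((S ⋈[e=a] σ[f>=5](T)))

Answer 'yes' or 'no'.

E1 row counts bottom-up:
  T → 4
  σ[f>=5](T) → 3
  S → 4
  (σ[f>=5](T) ⋈[a=e] S) → 2
E2 row counts bottom-up:
  S → 4
  T → 4
  σ[f>=5](T) → 3
  (S ⋈[e=a] σ[f>=5](T)) → 2
  π[f,a,y,e]((S ⋈[e=a] σ[f>=5](T))) → 2

E1 and E2 produce the same multiset:
f | a | y | e
6 | 9 | q | 9
6 | 9 | r | 9

yes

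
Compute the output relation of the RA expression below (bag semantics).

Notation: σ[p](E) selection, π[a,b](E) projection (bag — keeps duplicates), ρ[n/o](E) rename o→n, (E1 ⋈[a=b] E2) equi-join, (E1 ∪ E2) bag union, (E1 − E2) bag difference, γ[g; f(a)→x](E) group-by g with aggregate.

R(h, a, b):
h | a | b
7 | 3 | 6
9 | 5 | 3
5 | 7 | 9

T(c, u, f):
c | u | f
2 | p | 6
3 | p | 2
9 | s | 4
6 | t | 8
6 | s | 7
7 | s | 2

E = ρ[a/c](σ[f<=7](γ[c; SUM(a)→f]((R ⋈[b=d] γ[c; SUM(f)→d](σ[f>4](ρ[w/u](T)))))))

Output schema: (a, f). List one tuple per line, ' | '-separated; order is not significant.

Stepwise |·|:
  R → 3
  T → 6
  ρ[w/u](T) → 6
  σ[f>4](ρ[w/u](T)) → 3
  γ[c; SUM(f)→d](σ[f>4](ρ[w/u](T))) → 2
  (R ⋈[b=d] γ[c; SUM(f)→d](σ[f>4](ρ[w/u](T)))) → 1
  γ[c; SUM(a)→f]((R ⋈[b=d] γ[c; SUM(f)→d](σ[f>4](ρ[w/u](T))))) → 1
  σ[f<=7](γ[c; SUM(a)→f]((R ⋈[b=d] γ[c; SUM(f)→d](σ[f>4](ρ[w/u](T)))))) → 1
  ρ[a/c](σ[f<=7](γ[c; SUM(a)→f]((R ⋈[b=d] γ[c; SUM(f)→d](σ[f>4](ρ[w/u](T))))))) → 1

== RESULT ==
a | f
2 | 3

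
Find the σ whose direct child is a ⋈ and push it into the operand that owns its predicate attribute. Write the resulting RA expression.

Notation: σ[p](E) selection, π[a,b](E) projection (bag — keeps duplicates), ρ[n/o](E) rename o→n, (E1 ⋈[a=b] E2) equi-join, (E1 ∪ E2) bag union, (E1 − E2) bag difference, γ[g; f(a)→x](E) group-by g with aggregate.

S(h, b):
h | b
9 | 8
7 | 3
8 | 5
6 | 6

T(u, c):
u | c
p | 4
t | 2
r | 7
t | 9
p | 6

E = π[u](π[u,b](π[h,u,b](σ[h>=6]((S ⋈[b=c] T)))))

σ filters on h, owned by the left side.
E' = π[u](π[u,b](π[h,u,b]((σ[h>=6](S) ⋈[b=c] T))))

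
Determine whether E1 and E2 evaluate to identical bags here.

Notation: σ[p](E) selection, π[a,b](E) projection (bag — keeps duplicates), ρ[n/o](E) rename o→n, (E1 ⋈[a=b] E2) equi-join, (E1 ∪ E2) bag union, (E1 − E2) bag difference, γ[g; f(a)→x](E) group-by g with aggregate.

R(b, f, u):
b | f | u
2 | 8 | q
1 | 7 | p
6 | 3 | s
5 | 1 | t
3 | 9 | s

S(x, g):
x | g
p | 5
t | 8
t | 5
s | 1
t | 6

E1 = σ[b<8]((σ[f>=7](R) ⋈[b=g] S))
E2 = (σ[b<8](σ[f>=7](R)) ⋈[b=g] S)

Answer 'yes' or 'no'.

E1 stepwise |·|:
  R → 5
  σ[f>=7](R) → 3
  S → 5
  (σ[f>=7](R) ⋈[b=g] S) → 1
  σ[b<8]((σ[f>=7](R) ⋈[b=g] S)) → 1
E2 stepwise |·|:
  R → 5
  σ[f>=7](R) → 3
  σ[b<8](σ[f>=7](R)) → 3
  S → 5
  (σ[b<8](σ[f>=7](R)) ⋈[b=g] S) → 1

E1 and E2 produce the same multiset:
b | f | u | x | g
1 | 7 | p | s | 1

yes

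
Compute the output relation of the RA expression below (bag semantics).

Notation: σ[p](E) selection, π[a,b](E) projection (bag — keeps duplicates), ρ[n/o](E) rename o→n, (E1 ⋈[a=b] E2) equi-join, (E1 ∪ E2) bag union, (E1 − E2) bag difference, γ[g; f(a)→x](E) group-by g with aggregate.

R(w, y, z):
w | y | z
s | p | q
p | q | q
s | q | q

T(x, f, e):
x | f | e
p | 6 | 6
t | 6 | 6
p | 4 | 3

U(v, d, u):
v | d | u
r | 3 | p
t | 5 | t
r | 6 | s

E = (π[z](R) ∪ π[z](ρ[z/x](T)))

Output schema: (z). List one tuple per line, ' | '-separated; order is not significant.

Row counts bottom-up:
  R → 3
  π[z](R) → 3
  T → 3
  ρ[z/x](T) → 3
  π[z](ρ[z/x](T)) → 3
  (π[z](R) ∪ π[z](ρ[z/x](T))) → 6

== RESULT ==
z
p
p
q
q
q
t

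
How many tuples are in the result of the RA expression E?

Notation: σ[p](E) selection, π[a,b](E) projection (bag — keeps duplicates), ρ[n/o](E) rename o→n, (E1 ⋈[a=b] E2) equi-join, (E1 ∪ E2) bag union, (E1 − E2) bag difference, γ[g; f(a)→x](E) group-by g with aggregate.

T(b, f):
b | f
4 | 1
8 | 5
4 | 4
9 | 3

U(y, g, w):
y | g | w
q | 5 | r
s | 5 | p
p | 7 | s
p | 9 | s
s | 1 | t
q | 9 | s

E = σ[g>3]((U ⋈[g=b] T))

Subexpression sizes:
  U → 6
  T → 4
  (U ⋈[g=b] T) → 2
  σ[g>3]((U ⋈[g=b] T)) → 2

|E| = 2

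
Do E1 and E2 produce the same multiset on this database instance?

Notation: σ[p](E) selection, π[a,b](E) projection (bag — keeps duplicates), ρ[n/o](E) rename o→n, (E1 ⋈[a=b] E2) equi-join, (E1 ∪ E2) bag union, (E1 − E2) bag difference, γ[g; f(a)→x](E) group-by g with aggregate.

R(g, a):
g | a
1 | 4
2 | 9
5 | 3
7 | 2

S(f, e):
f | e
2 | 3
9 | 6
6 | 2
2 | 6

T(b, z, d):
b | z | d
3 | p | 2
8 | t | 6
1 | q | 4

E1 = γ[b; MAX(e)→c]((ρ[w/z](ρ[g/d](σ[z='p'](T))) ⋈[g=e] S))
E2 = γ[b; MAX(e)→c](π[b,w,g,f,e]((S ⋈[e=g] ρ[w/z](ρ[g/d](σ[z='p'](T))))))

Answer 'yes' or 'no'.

E1 stepwise |·|:
  T → 3
  σ[z='p'](T) → 1
  ρ[g/d](σ[z='p'](T)) → 1
  ρ[w/z](ρ[g/d](σ[z='p'](T))) → 1
  S → 4
  (ρ[w/z](ρ[g/d](σ[z='p'](T))) ⋈[g=e] S) → 1
  γ[b; MAX(e)→c]((ρ[w/z](ρ[g/d](σ[z='p'](T))) ⋈[g=e] S)) → 1
E2 stepwise |·|:
  S → 4
  T → 3
  σ[z='p'](T) → 1
  ρ[g/d](σ[z='p'](T)) → 1
  ρ[w/z](ρ[g/d](σ[z='p'](T))) → 1
  (S ⋈[e=g] ρ[w/z](ρ[g/d](σ[z='p'](T)))) → 1
  π[b,w,g,f,e]((S ⋈[e=g] ρ[w/z](ρ[g/d](σ[z='p'](T))))) → 1
  γ[b; MAX(e)→c](π[b,w,g,f,e]((S ⋈[e=g] ρ[w/z](ρ[g/d](σ[z='p'](T)))))) → 1

E1 and E2 produce the same multiset:
b | c
3 | 2

yes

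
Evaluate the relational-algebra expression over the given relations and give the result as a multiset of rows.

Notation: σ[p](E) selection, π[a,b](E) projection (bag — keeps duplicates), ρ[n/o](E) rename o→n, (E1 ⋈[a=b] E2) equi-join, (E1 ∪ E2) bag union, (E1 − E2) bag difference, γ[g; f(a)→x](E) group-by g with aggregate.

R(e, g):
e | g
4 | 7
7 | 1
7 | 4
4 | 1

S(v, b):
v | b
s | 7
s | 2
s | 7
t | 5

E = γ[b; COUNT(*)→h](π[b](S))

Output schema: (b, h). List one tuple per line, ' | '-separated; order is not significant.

Subexpression sizes:
  S → 4
  π[b](S) → 4
  γ[b; COUNT(*)→h](π[b](S)) → 3

== RESULT ==
b | h
2 | 1
5 | 1
7 | 2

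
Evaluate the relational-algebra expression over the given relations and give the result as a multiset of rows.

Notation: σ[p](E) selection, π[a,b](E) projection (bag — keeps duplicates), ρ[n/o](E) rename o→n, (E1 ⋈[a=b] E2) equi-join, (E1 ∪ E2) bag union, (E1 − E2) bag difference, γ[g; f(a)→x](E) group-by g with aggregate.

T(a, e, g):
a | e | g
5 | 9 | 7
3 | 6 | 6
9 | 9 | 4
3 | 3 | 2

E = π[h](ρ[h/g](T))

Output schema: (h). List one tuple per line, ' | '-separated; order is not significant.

Row counts bottom-up:
  T → 4
  ρ[h/g](T) → 4
  π[h](ρ[h/g](T)) → 4

== RESULT ==
h
2
4
6
7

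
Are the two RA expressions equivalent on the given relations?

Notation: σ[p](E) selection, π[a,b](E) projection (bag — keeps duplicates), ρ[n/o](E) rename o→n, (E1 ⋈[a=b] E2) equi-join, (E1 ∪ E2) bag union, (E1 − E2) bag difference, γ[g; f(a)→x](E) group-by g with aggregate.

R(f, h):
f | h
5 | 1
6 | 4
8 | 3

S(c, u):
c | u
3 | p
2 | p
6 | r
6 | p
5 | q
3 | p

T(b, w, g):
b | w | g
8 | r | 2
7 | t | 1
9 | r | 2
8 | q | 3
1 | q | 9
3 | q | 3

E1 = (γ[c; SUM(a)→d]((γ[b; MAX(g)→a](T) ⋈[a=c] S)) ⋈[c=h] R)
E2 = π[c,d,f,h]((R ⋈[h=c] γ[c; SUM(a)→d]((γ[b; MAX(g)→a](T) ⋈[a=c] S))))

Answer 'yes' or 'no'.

E1 stepwise |·|:
  T → 6
  γ[b; MAX(g)→a](T) → 5
  S → 6
  (γ[b; MAX(g)→a](T) ⋈[a=c] S) → 5
  γ[c; SUM(a)→d]((γ[b; MAX(g)→a](T) ⋈[a=c] S)) → 2
  R → 3
  (γ[c; SUM(a)→d]((γ[b; MAX(g)→a](T) ⋈[a=c] S)) ⋈[c=h] R) → 1
E2 stepwise |·|:
  R → 3
  T → 6
  γ[b; MAX(g)→a](T) → 5
  S → 6
  (γ[b; MAX(g)→a](T) ⋈[a=c] S) → 5
  γ[c; SUM(a)→d]((γ[b; MAX(g)→a](T) ⋈[a=c] S)) → 2
  (R ⋈[h=c] γ[c; SUM(a)→d]((γ[b; MAX(g)→a](T) ⋈[a=c] S))) → 1
  π[c,d,f,h]((R ⋈[h=c] γ[c; SUM(a)→d]((γ[b; MAX(g)→a](T) ⋈[a=c] S)))) → 1

E1 and E2 produce the same multiset:
c | d | f | h
3 | 12 | 8 | 3

yes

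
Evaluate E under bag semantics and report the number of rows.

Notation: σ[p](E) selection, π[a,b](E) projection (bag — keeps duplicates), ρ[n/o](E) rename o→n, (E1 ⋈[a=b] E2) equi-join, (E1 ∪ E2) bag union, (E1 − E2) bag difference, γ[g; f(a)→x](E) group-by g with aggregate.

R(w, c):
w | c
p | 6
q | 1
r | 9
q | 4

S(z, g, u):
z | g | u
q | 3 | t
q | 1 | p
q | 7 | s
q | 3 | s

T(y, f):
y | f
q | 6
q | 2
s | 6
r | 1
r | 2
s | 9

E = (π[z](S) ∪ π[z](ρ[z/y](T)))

Row counts bottom-up:
  S → 4
  π[z](S) → 4
  T → 6
  ρ[z/y](T) → 6
  π[z](ρ[z/y](T)) → 6
  (π[z](S) ∪ π[z](ρ[z/y](T))) → 10

|E| = 10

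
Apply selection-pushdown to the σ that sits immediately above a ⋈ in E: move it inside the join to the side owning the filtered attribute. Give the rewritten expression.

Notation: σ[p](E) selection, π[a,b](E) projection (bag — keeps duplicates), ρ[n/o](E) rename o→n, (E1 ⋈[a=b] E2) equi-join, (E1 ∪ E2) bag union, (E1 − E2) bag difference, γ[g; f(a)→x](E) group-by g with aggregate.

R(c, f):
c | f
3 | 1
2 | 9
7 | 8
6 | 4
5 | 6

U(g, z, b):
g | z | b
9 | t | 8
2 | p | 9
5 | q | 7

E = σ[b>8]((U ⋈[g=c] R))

σ filters on b, owned by the left side.
E' = (σ[b>8](U) ⋈[g=c] R)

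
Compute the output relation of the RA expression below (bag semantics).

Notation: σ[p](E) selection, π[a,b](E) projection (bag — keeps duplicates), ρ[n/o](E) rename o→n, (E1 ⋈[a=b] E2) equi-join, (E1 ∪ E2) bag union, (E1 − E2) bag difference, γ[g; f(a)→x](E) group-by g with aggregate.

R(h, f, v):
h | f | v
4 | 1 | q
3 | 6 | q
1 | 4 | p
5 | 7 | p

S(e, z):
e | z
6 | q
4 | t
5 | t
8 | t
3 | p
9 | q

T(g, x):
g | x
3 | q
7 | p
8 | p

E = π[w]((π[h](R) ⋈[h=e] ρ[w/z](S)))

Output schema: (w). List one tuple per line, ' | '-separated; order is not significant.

Subexpression sizes:
  R → 4
  π[h](R) → 4
  S → 6
  ρ[w/z](S) → 6
  (π[h](R) ⋈[h=e] ρ[w/z](S)) → 3
  π[w]((π[h](R) ⋈[h=e] ρ[w/z](S))) → 3

== RESULT ==
w
p
t
t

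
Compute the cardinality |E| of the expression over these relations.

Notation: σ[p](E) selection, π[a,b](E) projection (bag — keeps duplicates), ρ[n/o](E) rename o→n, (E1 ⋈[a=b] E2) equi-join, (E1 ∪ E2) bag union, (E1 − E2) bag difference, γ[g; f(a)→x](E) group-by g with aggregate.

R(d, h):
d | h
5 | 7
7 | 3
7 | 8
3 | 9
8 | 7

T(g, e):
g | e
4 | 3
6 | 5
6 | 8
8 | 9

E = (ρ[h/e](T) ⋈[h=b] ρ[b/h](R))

Subexpression sizes:
  T → 4
  ρ[h/e](T) → 4
  R → 5
  ρ[b/h](R) → 5
  (ρ[h/e](T) ⋈[h=b] ρ[b/h](R)) → 3

|E| = 3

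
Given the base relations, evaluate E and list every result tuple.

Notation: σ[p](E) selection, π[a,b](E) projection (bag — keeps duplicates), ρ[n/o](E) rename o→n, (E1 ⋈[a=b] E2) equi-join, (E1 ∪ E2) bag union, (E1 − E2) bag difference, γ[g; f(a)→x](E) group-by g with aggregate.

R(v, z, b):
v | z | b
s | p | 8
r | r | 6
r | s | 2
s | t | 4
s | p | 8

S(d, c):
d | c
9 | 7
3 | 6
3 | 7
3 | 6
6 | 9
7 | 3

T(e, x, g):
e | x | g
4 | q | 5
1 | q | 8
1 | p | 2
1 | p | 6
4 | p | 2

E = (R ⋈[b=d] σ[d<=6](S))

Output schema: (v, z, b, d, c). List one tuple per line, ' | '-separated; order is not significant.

Per-node cardinality:
  R → 5
  S → 6
  σ[d<=6](S) → 4
  (R ⋈[b=d] σ[d<=6](S)) → 1

== RESULT ==
v | z | b | d | c
r | r | 6 | 6 | 9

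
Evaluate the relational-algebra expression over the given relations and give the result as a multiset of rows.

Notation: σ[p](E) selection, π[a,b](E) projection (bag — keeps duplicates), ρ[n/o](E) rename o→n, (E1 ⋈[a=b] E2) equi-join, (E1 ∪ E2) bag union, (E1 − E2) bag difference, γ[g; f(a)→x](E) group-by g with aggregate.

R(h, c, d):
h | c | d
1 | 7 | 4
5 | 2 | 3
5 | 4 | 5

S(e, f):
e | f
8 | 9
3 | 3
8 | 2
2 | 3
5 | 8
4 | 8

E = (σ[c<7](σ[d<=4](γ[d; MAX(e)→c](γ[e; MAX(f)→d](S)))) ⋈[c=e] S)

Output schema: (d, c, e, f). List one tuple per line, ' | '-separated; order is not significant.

Stepwise |·|:
  S → 6
  γ[e; MAX(f)→d](S) → 5
  γ[d; MAX(e)→c](γ[e; MAX(f)→d](S)) → 3
  σ[d<=4](γ[d; MAX(e)→c](γ[e; MAX(f)→d](S))) → 1
  σ[c<7](σ[d<=4](γ[d; MAX(e)→c](γ[e; MAX(f)→d](S)))) → 1
  S → 6
  (σ[c<7](σ[d<=4](γ[d; MAX(e)→c](γ[e; MAX(f)→d](S)))) ⋈[c=e] S) → 1

== RESULT ==
d | c | e | f
3 | 3 | 3 | 3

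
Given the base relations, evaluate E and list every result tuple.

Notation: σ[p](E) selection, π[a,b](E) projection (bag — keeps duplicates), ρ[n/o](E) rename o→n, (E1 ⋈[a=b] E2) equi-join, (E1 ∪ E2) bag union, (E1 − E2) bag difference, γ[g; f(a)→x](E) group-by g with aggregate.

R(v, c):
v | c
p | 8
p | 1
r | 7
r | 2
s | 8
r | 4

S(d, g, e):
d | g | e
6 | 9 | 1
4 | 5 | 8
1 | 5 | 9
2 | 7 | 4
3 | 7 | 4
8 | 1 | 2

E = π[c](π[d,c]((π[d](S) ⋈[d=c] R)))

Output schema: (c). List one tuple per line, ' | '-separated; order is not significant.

Stepwise |·|:
  S → 6
  π[d](S) → 6
  R → 6
  (π[d](S) ⋈[d=c] R) → 5
  π[d,c]((π[d](S) ⋈[d=c] R)) → 5
  π[c](π[d,c]((π[d](S) ⋈[d=c] R))) → 5

== RESULT ==
c
1
2
4
8
8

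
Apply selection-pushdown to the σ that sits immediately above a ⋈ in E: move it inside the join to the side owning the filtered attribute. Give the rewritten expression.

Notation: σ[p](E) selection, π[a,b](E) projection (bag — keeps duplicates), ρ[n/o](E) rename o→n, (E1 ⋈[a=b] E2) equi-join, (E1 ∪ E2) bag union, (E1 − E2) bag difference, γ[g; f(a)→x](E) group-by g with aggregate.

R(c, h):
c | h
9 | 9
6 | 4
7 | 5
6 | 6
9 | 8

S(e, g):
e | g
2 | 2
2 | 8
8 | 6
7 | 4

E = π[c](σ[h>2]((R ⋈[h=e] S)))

σ filters on h, owned by the left side.
E' = π[c]((σ[h>2](R) ⋈[h=e] S))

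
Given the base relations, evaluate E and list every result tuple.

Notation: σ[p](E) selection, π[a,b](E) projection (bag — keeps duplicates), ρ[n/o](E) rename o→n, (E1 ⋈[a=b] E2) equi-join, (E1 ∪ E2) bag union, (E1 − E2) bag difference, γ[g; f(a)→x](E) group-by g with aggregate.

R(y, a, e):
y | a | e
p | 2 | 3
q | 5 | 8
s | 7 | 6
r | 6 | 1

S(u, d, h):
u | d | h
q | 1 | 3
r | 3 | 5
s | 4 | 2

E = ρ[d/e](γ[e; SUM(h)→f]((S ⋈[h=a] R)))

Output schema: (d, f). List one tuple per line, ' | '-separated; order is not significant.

Per-node cardinality:
  S → 3
  R → 4
  (S ⋈[h=a] R) → 2
  γ[e; SUM(h)→f]((S ⋈[h=a] R)) → 2
  ρ[d/e](γ[e; SUM(h)→f]((S ⋈[h=a] R))) → 2

== RESULT ==
d | f
3 | 2
8 | 5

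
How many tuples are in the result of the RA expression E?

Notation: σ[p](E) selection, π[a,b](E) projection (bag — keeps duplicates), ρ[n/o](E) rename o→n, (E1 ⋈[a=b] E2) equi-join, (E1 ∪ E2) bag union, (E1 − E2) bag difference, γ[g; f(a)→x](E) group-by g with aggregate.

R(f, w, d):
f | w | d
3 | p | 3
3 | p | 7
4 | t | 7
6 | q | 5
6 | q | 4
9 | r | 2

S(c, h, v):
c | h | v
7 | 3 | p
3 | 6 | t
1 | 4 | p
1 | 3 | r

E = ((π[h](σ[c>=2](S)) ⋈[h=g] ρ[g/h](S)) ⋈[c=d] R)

Per-node cardinality:
  S → 4
  σ[c>=2](S) → 2
  π[h](σ[c>=2](S)) → 2
  S → 4
  ρ[g/h](S) → 4
  (π[h](σ[c>=2](S)) ⋈[h=g] ρ[g/h](S)) → 3
  R → 6
  ((π[h](σ[c>=2](S)) ⋈[h=g] ρ[g/h](S)) ⋈[c=d] R) → 3

|E| = 3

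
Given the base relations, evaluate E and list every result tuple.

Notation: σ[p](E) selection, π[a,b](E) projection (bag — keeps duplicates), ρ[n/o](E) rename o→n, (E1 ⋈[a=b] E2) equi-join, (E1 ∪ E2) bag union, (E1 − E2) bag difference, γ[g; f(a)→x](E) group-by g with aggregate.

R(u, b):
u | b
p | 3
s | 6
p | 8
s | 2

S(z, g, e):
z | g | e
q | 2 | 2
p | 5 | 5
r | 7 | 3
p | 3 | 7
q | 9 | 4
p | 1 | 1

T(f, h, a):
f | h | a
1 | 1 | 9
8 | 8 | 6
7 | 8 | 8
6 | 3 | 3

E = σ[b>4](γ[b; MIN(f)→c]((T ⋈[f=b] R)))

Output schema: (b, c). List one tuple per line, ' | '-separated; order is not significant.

Row counts bottom-up:
  T → 4
  R → 4
  (T ⋈[f=b] R) → 2
  γ[b; MIN(f)→c]((T ⋈[f=b] R)) → 2
  σ[b>4](γ[b; MIN(f)→c]((T ⋈[f=b] R))) → 2

== RESULT ==
b | c
6 | 6
8 | 8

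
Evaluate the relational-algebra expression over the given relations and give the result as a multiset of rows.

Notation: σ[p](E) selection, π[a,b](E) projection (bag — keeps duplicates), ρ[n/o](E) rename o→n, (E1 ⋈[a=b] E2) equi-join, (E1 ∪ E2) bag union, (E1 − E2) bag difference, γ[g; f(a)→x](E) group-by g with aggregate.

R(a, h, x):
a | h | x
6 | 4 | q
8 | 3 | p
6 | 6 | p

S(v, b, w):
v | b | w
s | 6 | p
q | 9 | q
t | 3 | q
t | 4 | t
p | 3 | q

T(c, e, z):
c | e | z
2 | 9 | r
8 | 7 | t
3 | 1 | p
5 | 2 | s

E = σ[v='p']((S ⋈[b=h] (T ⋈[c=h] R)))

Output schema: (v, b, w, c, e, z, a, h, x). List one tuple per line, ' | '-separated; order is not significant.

Subexpression sizes:
  S → 5
  T → 4
  R → 3
  (T ⋈[c=h] R) → 1
  (S ⋈[b=h] (T ⋈[c=h] R)) → 2
  σ[v='p']((S ⋈[b=h] (T ⋈[c=h] R))) → 1

== RESULT ==
v | b | w | c | e | z | a | h | x
p | 3 | q | 3 | 1 | p | 8 | 3 | p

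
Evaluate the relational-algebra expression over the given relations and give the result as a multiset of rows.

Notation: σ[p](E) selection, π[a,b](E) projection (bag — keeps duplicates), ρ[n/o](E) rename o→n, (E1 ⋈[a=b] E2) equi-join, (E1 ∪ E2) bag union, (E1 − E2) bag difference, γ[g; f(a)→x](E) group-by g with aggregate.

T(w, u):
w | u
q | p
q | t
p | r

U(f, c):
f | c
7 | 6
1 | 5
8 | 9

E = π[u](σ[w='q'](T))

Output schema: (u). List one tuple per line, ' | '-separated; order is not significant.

Row counts bottom-up:
  T → 3
  σ[w='q'](T) → 2
  π[u](σ[w='q'](T)) → 2

== RESULT ==
u
p
t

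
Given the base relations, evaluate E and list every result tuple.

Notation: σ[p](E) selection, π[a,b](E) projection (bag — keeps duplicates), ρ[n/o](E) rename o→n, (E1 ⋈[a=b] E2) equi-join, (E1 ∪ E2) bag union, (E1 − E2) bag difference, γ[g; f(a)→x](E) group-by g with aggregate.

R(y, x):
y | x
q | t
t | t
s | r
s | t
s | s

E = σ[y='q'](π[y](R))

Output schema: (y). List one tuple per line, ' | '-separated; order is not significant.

Per-node cardinality:
  R → 5
  π[y](R) → 5
  σ[y='q'](π[y](R)) → 1

== RESULT ==
y
q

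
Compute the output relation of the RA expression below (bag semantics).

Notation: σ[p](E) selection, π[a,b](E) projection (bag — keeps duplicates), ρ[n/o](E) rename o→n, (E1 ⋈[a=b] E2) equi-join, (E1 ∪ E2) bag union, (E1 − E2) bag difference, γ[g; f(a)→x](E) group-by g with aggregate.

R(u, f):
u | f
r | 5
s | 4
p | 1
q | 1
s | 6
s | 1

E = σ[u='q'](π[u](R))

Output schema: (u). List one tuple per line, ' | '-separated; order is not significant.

Row counts bottom-up:
  R → 6
  π[u](R) → 6
  σ[u='q'](π[u](R)) → 1

== RESULT ==
u
q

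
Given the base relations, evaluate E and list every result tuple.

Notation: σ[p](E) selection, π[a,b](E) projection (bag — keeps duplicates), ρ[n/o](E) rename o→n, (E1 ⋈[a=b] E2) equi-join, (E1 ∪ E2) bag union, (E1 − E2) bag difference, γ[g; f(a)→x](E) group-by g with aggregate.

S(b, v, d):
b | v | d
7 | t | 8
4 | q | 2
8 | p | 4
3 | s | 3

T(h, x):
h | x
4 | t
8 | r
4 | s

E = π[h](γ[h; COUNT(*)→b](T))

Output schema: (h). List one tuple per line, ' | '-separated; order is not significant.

Row counts bottom-up:
  T → 3
  γ[h; COUNT(*)→b](T) → 2
  π[h](γ[h; COUNT(*)→b](T)) → 2

== RESULT ==
h
4
8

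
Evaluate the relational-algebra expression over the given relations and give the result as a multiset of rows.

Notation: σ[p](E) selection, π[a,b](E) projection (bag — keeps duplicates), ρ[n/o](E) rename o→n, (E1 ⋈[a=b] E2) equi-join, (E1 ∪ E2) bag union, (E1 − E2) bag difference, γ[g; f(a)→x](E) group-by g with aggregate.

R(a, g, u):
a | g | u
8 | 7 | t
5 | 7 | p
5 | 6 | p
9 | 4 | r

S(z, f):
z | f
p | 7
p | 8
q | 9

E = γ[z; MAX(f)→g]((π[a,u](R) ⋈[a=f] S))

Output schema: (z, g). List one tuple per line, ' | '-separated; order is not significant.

Per-node cardinality:
  R → 4
  π[a,u](R) → 4
  S → 3
  (π[a,u](R) ⋈[a=f] S) → 2
  γ[z; MAX(f)→g]((π[a,u](R) ⋈[a=f] S)) → 2

== RESULT ==
z | g
p | 8
q | 9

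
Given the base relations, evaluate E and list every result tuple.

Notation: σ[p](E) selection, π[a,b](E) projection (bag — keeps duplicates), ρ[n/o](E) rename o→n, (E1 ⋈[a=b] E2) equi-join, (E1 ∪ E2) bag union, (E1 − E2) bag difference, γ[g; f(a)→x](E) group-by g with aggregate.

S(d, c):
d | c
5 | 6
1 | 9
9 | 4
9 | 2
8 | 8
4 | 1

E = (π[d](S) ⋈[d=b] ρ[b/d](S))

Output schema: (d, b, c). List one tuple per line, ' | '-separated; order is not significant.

Row counts bottom-up:
  S → 6
  π[d](S) → 6
  S → 6
  ρ[b/d](S) → 6
  (π[d](S) ⋈[d=b] ρ[b/d](S)) → 8

== RESULT ==
d | b | c
1 | 1 | 9
4 | 4 | 1
5 | 5 | 6
8 | 8 | 8
9 | 9 | 2
9 | 9 | 2
9 | 9 | 4
9 | 9 | 4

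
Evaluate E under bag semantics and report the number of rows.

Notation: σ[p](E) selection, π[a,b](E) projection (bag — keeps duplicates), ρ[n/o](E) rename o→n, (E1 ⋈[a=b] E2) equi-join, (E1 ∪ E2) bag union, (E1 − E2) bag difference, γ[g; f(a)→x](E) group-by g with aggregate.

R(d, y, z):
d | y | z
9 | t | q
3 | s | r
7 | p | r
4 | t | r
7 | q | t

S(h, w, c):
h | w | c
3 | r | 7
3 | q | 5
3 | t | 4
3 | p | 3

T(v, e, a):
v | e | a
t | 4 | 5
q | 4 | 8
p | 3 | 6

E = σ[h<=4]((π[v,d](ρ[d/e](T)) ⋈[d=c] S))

Subexpression sizes:
  T → 3
  ρ[d/e](T) → 3
  π[v,d](ρ[d/e](T)) → 3
  S → 4
  (π[v,d](ρ[d/e](T)) ⋈[d=c] S) → 3
  σ[h<=4]((π[v,d](ρ[d/e](T)) ⋈[d=c] S)) → 3

|E| = 3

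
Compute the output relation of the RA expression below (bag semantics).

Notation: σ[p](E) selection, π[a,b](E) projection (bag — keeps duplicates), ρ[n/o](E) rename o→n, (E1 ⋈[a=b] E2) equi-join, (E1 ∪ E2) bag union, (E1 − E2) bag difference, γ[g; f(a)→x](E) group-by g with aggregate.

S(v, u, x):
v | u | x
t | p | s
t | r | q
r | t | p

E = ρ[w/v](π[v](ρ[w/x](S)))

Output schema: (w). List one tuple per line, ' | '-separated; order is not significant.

Stepwise |·|:
  S → 3
  ρ[w/x](S) → 3
  π[v](ρ[w/x](S)) → 3
  ρ[w/v](π[v](ρ[w/x](S))) → 3

== RESULT ==
w
r
t
t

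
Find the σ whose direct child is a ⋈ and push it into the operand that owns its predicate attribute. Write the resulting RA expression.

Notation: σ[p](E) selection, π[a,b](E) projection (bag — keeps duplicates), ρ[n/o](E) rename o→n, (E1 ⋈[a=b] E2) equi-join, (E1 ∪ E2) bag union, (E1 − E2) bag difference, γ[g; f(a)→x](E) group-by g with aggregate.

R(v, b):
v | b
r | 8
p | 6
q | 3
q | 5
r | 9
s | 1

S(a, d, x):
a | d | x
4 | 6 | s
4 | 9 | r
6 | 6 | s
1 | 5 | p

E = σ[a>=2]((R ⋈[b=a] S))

σ filters on a, owned by the right side.
E' = (R ⋈[b=a] σ[a>=2](S))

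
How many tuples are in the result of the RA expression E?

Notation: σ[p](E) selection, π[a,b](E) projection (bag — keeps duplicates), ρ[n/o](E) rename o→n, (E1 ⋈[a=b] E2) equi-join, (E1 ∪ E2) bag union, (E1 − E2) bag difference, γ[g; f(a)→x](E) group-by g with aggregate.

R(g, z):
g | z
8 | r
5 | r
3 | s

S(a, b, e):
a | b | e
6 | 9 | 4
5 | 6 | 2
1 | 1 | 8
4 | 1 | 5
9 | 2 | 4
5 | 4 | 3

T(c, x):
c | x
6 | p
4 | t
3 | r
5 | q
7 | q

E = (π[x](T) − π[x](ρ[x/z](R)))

Per-node cardinality:
  T → 5
  π[x](T) → 5
  R → 3
  ρ[x/z](R) → 3
  π[x](ρ[x/z](R)) → 3
  (π[x](T) − π[x](ρ[x/z](R))) → 4

|E| = 4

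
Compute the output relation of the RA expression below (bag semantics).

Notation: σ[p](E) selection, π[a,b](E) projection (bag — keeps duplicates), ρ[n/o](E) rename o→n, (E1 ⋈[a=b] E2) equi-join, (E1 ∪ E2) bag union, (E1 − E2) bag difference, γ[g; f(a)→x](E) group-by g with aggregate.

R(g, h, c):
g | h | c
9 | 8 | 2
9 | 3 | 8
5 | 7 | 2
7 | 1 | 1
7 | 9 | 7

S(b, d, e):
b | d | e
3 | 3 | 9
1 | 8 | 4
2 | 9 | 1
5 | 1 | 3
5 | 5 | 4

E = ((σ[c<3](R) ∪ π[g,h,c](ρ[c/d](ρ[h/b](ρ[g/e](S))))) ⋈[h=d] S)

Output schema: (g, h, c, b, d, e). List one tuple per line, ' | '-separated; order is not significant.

Per-node cardinality:
  R → 5
  σ[c<3](R) → 3
  S → 5
  ρ[g/e](S) → 5
  ρ[h/b](ρ[g/e](S)) → 5
  ρ[c/d](ρ[h/b](ρ[g/e](S))) → 5
  π[g,h,c](ρ[c/d](ρ[h/b](ρ[g/e](S)))) → 5
  (σ[c<3](R) ∪ π[g,h,c](ρ[c/d](ρ[h/b](ρ[g/e](S))))) → 8
  S → 5
  ((σ[c<3](R) ∪ π[g,h,c](ρ[c/d](ρ[h/b](ρ[g/e](S))))) ⋈[h=d] S) → 6

== RESULT ==
g | h | c | b | d | e
3 | 5 | 1 | 5 | 5 | 4
4 | 1 | 8 | 5 | 1 | 3
4 | 5 | 5 | 5 | 5 | 4
7 | 1 | 1 | 5 | 1 | 3
9 | 3 | 3 | 3 | 3 | 9
9 | 8 | 2 | 1 | 8 | 4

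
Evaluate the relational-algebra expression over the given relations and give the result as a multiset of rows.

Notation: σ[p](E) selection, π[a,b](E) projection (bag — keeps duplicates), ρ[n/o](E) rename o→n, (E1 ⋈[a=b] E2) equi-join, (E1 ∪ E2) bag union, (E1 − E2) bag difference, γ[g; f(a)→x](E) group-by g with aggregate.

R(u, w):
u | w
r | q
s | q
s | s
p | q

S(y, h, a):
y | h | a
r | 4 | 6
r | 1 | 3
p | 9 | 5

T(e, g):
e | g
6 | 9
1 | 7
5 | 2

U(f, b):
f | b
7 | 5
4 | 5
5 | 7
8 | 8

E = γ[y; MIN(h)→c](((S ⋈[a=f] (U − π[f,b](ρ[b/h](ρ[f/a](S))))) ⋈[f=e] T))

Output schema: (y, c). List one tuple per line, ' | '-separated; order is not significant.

Subexpression sizes:
  S → 3
  U → 4
  S → 3
  ρ[f/a](S) → 3
  ρ[b/h](ρ[f/a](S)) → 3
  π[f,b](ρ[b/h](ρ[f/a](S))) → 3
  (U − π[f,b](ρ[b/h](ρ[f/a](S)))) → 4
  (S ⋈[a=f] (U − π[f,b](ρ[b/h](ρ[f/a](S))))) → 1
  T → 3
  ((S ⋈[a=f] (U − π[f,b](ρ[b/h](ρ[f/a](S))))) ⋈[f=e] T) → 1
  γ[y; MIN(h)→c](((S ⋈[a=f] (U − π[f,b](ρ[b/h](ρ[f/a](S))))) ⋈[f=e] T)) → 1

== RESULT ==
y | c
p | 9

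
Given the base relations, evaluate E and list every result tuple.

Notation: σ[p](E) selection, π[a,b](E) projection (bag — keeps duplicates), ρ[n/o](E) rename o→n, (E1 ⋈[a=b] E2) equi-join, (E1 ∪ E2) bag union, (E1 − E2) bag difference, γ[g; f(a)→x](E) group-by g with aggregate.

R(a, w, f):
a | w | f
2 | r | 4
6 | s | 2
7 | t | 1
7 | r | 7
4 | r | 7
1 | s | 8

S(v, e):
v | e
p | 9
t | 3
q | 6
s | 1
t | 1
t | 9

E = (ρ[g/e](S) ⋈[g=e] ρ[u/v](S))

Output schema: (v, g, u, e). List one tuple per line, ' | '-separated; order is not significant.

Subexpression sizes:
  S → 6
  ρ[g/e](S) → 6
  S → 6
  ρ[u/v](S) → 6
  (ρ[g/e](S) ⋈[g=e] ρ[u/v](S)) → 10

== RESULT ==
v | g | u | e
p | 9 | p | 9
p | 9 | t | 9
q | 6 | q | 6
s | 1 | s | 1
s | 1 | t | 1
t | 1 | s | 1
t | 1 | t | 1
t | 3 | t | 3
t | 9 | p | 9
t | 9 | t | 9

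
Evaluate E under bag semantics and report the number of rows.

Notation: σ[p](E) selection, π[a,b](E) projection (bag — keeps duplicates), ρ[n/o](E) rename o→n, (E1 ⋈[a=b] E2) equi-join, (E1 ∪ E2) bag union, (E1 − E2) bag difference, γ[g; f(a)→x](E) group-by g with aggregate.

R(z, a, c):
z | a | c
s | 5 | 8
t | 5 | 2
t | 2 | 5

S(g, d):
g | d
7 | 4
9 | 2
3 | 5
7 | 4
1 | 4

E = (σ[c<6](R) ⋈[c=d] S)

Stepwise |·|:
  R → 3
  σ[c<6](R) → 2
  S → 5
  (σ[c<6](R) ⋈[c=d] S) → 2

|E| = 2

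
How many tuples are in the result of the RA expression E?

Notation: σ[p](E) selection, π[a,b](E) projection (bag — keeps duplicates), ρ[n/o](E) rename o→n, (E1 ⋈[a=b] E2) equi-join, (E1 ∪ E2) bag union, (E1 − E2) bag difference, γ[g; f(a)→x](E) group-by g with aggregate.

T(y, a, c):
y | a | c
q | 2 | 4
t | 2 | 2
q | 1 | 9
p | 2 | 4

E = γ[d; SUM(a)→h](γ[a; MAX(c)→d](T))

Subexpression sizes:
  T → 4
  γ[a; MAX(c)→d](T) → 2
  γ[d; SUM(a)→h](γ[a; MAX(c)→d](T)) → 2

|E| = 2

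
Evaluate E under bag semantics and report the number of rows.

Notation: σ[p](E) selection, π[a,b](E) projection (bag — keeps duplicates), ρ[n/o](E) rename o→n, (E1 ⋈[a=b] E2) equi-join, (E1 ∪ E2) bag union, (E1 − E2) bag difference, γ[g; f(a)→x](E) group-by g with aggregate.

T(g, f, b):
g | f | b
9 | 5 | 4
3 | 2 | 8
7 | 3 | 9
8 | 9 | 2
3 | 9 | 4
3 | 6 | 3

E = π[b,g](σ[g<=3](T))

Stepwise |·|:
  T → 6
  σ[g<=3](T) → 3
  π[b,g](σ[g<=3](T)) → 3

|E| = 3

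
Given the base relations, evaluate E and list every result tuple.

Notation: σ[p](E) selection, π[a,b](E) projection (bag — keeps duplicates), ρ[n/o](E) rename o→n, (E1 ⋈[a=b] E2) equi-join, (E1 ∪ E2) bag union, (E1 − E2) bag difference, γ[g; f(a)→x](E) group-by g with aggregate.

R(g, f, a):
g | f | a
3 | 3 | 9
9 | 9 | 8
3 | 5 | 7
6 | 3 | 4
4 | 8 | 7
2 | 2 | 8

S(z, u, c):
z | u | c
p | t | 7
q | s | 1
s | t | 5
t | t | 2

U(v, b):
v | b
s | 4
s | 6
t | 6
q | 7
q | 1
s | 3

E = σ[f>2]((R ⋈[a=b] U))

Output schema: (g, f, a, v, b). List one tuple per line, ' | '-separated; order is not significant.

Row counts bottom-up:
  R → 6
  U → 6
  (R ⋈[a=b] U) → 3
  σ[f>2]((R ⋈[a=b] U)) → 3

== RESULT ==
g | f | a | v | b
3 | 5 | 7 | q | 7
4 | 8 | 7 | q | 7
6 | 3 | 4 | s | 4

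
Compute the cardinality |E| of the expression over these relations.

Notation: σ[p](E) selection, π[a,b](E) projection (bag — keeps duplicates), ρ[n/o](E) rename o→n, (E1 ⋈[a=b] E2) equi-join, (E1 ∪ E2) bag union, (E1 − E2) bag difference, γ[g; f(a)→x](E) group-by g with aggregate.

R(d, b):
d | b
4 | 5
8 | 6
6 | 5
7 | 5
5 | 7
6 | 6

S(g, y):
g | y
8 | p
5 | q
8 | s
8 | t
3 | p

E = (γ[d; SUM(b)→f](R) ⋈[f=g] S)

Subexpression sizes:
  R → 6
  γ[d; SUM(b)→f](R) → 5
  S → 5
  (γ[d; SUM(b)→f](R) ⋈[f=g] S) → 2

|E| = 2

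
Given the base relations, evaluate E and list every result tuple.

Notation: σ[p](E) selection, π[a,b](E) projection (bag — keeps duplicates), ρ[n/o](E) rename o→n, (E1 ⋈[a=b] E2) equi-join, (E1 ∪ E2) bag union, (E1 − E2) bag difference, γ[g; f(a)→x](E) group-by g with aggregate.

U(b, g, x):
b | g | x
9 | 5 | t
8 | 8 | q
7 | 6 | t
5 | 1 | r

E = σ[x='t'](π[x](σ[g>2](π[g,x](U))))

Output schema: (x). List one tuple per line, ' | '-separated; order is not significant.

Row counts bottom-up:
  U → 4
  π[g,x](U) → 4
  σ[g>2](π[g,x](U)) → 3
  π[x](σ[g>2](π[g,x](U))) → 3
  σ[x='t'](π[x](σ[g>2](π[g,x](U)))) → 2

== RESULT ==
x
t
t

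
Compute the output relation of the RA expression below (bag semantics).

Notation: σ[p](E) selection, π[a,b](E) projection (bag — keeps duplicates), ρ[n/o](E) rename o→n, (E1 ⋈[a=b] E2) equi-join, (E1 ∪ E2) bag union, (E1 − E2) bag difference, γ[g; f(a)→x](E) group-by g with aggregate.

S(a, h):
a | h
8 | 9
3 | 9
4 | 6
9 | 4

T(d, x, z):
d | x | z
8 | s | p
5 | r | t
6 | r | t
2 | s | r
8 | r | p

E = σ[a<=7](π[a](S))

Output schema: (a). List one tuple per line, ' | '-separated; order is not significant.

Subexpression sizes:
  S → 4
  π[a](S) → 4
  σ[a<=7](π[a](S)) → 2

== RESULT ==
a
3
4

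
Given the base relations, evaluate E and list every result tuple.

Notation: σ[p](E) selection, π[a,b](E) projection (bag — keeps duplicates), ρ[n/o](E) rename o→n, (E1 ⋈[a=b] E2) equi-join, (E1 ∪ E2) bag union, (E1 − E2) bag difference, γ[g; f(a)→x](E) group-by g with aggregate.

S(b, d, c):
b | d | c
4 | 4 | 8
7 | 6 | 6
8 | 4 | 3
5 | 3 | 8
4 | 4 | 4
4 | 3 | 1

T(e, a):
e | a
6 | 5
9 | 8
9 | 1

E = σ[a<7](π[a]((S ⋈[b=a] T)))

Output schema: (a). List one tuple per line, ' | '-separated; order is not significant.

Per-node cardinality:
  S → 6
  T → 3
  (S ⋈[b=a] T) → 2
  π[a]((S ⋈[b=a] T)) → 2
  σ[a<7](π[a]((S ⋈[b=a] T))) → 1

== RESULT ==
a
5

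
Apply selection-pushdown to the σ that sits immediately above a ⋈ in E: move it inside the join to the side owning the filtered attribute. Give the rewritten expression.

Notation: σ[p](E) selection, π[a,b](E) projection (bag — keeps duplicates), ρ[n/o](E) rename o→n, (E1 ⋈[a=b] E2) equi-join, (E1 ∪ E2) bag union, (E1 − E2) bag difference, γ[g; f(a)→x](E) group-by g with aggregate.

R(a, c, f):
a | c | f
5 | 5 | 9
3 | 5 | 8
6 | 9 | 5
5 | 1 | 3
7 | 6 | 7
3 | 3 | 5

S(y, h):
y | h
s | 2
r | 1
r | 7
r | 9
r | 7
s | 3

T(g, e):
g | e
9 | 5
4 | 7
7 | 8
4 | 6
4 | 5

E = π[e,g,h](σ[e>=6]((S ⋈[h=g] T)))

σ filters on e, owned by the right side.
E' = π[e,g,h]((S ⋈[h=g] σ[e>=6](T)))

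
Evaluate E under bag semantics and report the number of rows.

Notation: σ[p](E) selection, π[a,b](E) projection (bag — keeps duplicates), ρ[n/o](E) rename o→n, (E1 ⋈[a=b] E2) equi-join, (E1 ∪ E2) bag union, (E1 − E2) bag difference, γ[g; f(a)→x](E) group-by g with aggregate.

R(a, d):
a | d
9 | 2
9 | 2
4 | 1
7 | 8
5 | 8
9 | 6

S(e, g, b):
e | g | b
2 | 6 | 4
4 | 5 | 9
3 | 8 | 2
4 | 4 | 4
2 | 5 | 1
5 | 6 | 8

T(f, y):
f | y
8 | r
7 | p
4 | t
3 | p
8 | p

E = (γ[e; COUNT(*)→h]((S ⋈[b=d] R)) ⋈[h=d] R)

Subexpression sizes:
  S → 6
  R → 6
  (S ⋈[b=d] R) → 5
  γ[e; COUNT(*)→h]((S ⋈[b=d] R)) → 3
  R → 6
  (γ[e; COUNT(*)→h]((S ⋈[b=d] R)) ⋈[h=d] R) → 5

|E| = 5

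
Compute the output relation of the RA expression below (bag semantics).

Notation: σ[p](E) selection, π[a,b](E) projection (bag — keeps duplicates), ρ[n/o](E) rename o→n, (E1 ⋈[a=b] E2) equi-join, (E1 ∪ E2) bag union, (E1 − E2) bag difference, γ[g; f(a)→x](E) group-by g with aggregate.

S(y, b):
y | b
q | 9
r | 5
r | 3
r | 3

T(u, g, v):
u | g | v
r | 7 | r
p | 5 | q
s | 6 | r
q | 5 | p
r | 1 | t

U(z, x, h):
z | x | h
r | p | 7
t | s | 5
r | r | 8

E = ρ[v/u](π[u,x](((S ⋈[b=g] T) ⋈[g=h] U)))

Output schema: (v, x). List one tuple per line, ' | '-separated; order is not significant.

Stepwise |·|:
  S → 4
  T → 5
  (S ⋈[b=g] T) → 2
  U → 3
  ((S ⋈[b=g] T) ⋈[g=h] U) → 2
  π[u,x](((S ⋈[b=g] T) ⋈[g=h] U)) → 2
  ρ[v/u](π[u,x](((S ⋈[b=g] T) ⋈[g=h] U))) → 2

== RESULT ==
v | x
p | s
q | s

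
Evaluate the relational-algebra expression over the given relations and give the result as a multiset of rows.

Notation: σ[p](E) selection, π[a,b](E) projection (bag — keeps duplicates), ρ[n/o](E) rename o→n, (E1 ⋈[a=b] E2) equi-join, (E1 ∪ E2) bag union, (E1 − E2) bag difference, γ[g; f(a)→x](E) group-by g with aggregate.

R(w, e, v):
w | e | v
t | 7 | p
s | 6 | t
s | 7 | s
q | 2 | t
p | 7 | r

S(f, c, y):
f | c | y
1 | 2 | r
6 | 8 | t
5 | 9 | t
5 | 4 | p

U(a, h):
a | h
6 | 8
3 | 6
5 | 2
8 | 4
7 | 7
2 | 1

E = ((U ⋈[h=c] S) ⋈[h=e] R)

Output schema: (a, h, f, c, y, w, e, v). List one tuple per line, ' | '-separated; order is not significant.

Per-node cardinality:
  U → 6
  S → 4
  (U ⋈[h=c] S) → 3
  R → 5
  ((U ⋈[h=c] S) ⋈[h=e] R) → 1

== RESULT ==
a | h | f | c | y | w | e | v
5 | 2 | 1 | 2 | r | q | 2 | t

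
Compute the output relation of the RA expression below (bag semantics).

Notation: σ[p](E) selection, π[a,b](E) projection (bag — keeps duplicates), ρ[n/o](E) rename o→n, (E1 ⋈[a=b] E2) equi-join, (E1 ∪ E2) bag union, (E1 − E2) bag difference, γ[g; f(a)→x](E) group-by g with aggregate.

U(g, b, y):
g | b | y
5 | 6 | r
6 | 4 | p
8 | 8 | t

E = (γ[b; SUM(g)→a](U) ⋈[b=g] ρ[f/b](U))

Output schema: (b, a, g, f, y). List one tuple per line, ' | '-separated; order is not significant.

Stepwise |·|:
  U → 3
  γ[b; SUM(g)→a](U) → 3
  U → 3
  ρ[f/b](U) → 3
  (γ[b; SUM(g)→a](U) ⋈[b=g] ρ[f/b](U)) → 2

== RESULT ==
b | a | g | f | y
6 | 5 | 6 | 4 | p
8 | 8 | 8 | 8 | t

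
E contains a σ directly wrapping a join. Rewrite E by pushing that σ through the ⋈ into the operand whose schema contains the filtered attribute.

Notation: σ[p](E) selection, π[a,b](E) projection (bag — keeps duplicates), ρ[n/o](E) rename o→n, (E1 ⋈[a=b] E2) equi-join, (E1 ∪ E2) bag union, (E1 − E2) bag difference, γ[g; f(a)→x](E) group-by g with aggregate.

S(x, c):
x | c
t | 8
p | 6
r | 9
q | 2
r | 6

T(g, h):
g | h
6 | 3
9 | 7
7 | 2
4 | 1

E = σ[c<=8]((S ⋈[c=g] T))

σ filters on c, owned by the left side.
E' = (σ[c<=8](S) ⋈[c=g] T)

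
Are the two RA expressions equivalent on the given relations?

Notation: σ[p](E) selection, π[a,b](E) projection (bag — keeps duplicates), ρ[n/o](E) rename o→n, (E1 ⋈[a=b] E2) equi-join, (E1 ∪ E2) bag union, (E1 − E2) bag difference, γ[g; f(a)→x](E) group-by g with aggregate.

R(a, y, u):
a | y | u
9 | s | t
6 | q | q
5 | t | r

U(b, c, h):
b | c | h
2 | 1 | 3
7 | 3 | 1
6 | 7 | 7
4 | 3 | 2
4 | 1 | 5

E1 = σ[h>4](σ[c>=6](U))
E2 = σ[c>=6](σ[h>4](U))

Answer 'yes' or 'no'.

E1 row counts bottom-up:
  U → 5
  σ[c>=6](U) → 1
  σ[h>4](σ[c>=6](U)) → 1
E2 row counts bottom-up:
  U → 5
  σ[h>4](U) → 2
  σ[c>=6](σ[h>4](U)) → 1

E1 and E2 produce the same multiset:
b | c | h
6 | 7 | 7

yes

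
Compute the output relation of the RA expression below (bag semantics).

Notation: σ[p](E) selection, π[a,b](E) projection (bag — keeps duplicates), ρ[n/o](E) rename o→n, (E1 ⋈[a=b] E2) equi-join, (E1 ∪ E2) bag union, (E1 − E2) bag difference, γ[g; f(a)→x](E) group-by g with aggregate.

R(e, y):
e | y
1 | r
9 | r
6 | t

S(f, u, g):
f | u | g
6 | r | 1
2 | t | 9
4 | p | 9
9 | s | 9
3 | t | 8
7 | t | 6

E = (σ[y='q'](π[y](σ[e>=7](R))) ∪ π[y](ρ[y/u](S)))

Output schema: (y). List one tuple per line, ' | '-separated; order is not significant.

Subexpression sizes:
  R → 3
  σ[e>=7](R) → 1
  π[y](σ[e>=7](R)) → 1
  σ[y='q'](π[y](σ[e>=7](R))) → 0
  S → 6
  ρ[y/u](S) → 6
  π[y](ρ[y/u](S)) → 6
  (σ[y='q'](π[y](σ[e>=7](R))) ∪ π[y](ρ[y/u](S))) → 6

== RESULT ==
y
p
r
s
t
t
t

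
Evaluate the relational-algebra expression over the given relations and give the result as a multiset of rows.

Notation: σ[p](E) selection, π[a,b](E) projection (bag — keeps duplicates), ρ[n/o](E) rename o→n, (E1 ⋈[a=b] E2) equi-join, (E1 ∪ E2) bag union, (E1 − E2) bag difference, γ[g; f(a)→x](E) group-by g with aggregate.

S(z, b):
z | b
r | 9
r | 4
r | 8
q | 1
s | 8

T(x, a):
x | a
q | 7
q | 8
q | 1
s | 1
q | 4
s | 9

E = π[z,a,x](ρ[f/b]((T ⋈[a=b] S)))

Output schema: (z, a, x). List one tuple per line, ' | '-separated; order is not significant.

Stepwise |·|:
  T → 6
  S → 5
  (T ⋈[a=b] S) → 6
  ρ[f/b]((T ⋈[a=b] S)) → 6
  π[z,a,x](ρ[f/b]((T ⋈[a=b] S))) → 6

== RESULT ==
z | a | x
q | 1 | q
q | 1 | s
r | 4 | q
r | 8 | q
r | 9 | s
s | 8 | q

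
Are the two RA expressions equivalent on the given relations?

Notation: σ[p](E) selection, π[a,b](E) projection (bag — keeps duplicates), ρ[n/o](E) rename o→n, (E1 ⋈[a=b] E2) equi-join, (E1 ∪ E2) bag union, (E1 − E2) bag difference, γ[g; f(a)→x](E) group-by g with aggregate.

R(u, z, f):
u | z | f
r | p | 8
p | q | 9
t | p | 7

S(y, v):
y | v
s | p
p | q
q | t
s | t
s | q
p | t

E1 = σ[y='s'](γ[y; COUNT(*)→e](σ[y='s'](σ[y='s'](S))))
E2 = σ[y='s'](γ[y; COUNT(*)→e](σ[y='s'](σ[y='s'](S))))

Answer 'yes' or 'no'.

E1 row counts bottom-up:
  S → 6
  σ[y='s'](S) → 3
  σ[y='s'](σ[y='s'](S)) → 3
  γ[y; COUNT(*)→e](σ[y='s'](σ[y='s'](S))) → 1
  σ[y='s'](γ[y; COUNT(*)→e](σ[y='s'](σ[y='s'](S)))) → 1
E2 row counts bottom-up:
  S → 6
  σ[y='s'](S) → 3
  σ[y='s'](σ[y='s'](S)) → 3
  γ[y; COUNT(*)→e](σ[y='s'](σ[y='s'](S))) → 1
  σ[y='s'](γ[y; COUNT(*)→e](σ[y='s'](σ[y='s'](S)))) → 1

E1 and E2 produce the same multiset:
y | e
s | 3

yes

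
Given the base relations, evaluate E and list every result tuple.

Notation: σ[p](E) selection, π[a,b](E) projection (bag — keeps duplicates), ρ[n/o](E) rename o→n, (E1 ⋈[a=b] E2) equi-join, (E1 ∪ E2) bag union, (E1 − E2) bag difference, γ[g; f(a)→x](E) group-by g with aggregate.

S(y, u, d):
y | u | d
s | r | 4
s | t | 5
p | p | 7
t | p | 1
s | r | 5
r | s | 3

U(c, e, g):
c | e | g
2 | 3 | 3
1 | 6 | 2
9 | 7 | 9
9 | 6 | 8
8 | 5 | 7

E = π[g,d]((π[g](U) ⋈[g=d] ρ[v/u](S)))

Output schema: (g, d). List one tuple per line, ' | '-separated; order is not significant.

Per-node cardinality:
  U → 5
  π[g](U) → 5
  S → 6
  ρ[v/u](S) → 6
  (π[g](U) ⋈[g=d] ρ[v/u](S)) → 2
  π[g,d]((π[g](U) ⋈[g=d] ρ[v/u](S))) → 2

== RESULT ==
g | d
3 | 3
7 | 7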